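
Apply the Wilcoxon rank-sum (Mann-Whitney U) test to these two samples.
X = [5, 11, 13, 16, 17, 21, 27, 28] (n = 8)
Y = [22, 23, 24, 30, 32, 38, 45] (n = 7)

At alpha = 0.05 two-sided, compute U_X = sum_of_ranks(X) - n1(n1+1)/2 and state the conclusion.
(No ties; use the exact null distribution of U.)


Step 1: Combine and sort all 15 observations; assign midranks.
sorted (value, group): (5,X), (11,X), (13,X), (16,X), (17,X), (21,X), (22,Y), (23,Y), (24,Y), (27,X), (28,X), (30,Y), (32,Y), (38,Y), (45,Y)
ranks: 5->1, 11->2, 13->3, 16->4, 17->5, 21->6, 22->7, 23->8, 24->9, 27->10, 28->11, 30->12, 32->13, 38->14, 45->15
Step 2: Rank sum for X: R1 = 1 + 2 + 3 + 4 + 5 + 6 + 10 + 11 = 42.
Step 3: U_X = R1 - n1(n1+1)/2 = 42 - 8*9/2 = 42 - 36 = 6.
       U_Y = n1*n2 - U_X = 56 - 6 = 50.
Step 4: No ties, so the exact null distribution of U (based on enumerating the C(15,8) = 6435 equally likely rank assignments) gives the two-sided p-value.
Step 5: p-value = 0.009324; compare to alpha = 0.05. reject H0.

U_X = 6, p = 0.009324, reject H0 at alpha = 0.05.


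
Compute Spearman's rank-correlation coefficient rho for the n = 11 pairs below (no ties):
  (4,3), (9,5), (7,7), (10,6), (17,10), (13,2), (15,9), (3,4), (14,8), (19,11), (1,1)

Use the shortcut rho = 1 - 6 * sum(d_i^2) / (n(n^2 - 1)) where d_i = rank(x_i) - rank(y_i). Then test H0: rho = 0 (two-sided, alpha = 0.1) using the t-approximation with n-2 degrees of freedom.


Step 1: Rank x and y separately (midranks; no ties here).
rank(x): 4->3, 9->5, 7->4, 10->6, 17->10, 13->7, 15->9, 3->2, 14->8, 19->11, 1->1
rank(y): 3->3, 5->5, 7->7, 6->6, 10->10, 2->2, 9->9, 4->4, 8->8, 11->11, 1->1
Step 2: d_i = R_x(i) - R_y(i); compute d_i^2.
  (3-3)^2=0, (5-5)^2=0, (4-7)^2=9, (6-6)^2=0, (10-10)^2=0, (7-2)^2=25, (9-9)^2=0, (2-4)^2=4, (8-8)^2=0, (11-11)^2=0, (1-1)^2=0
sum(d^2) = 38.
Step 3: rho = 1 - 6*38 / (11*(11^2 - 1)) = 1 - 228/1320 = 0.827273.
Step 4: Under H0, t = rho * sqrt((n-2)/(1-rho^2)) = 4.4176 ~ t(9).
Step 5: Two-sided p-value from the t-distribution with 9 df = 0.001677.
Step 6: alpha = 0.1. reject H0.

rho = 0.8273, p = 0.001677, reject H0 at alpha = 0.1.


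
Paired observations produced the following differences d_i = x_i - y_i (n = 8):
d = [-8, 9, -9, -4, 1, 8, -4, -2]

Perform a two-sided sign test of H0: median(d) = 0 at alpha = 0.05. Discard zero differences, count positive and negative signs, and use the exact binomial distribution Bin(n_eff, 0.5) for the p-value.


Step 1: Discard zero differences. Original n = 8; n_eff = number of nonzero differences = 8.
Nonzero differences (with sign): -8, +9, -9, -4, +1, +8, -4, -2
Step 2: Count signs: positive = 3, negative = 5.
Step 3: Under H0: P(positive) = 0.5, so the number of positives S ~ Bin(8, 0.5).
Step 4: Two-sided exact p-value = sum of Bin(8,0.5) probabilities at or below the observed probability = 0.726562.
Step 5: alpha = 0.05. fail to reject H0.

n_eff = 8, pos = 3, neg = 5, p = 0.726562, fail to reject H0.


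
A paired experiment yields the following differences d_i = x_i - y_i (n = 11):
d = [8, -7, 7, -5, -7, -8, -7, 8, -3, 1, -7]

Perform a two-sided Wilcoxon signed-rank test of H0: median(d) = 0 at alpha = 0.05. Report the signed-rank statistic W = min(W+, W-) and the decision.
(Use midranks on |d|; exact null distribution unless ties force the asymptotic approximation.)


Step 1: Drop any zero differences (none here) and take |d_i|.
|d| = [8, 7, 7, 5, 7, 8, 7, 8, 3, 1, 7]
Step 2: Midrank |d_i| (ties get averaged ranks).
ranks: |8|->10, |7|->6, |7|->6, |5|->3, |7|->6, |8|->10, |7|->6, |8|->10, |3|->2, |1|->1, |7|->6
Step 3: Attach original signs; sum ranks with positive sign and with negative sign.
W+ = 10 + 6 + 10 + 1 = 27
W- = 6 + 3 + 6 + 10 + 6 + 2 + 6 = 39
(Check: W+ + W- = 66 should equal n(n+1)/2 = 66.)
Step 4: Test statistic W = min(W+, W-) = 27.
Step 5: Ties in |d|, so use the tie-corrected normal approximation.
        E[W] = n(n+1)/4 = 11*12/4 = 33.
        Tie groups: |d|=7 (t=5), |d|=8 (t=3); sum(t^3 - t) = 144.
        Var[W] = n(n+1)(2n+1)/24 - sum(t^3-t)/48 = 3036/24 - 144/48 = 123.5.
        z = (W - E[W]) / sqrt(Var[W]) = (27 - 33) / 11.1131 = -0.5399.
        Two-sided p = 2*Phi(z) = 0.589262.
Step 6: alpha = 0.05. fail to reject H0.

W+ = 27, W- = 39, W = min = 27, p = 0.589262, fail to reject H0.


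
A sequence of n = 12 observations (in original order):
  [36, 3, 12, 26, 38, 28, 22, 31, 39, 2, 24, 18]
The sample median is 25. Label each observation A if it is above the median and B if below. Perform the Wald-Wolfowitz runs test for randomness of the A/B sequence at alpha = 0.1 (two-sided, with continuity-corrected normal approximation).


Step 1: Compute median = 25; label A = above, B = below.
Labels in order: ABBAAABAABBB  (n_A = 6, n_B = 6)
Step 2: Count runs R = 6.
Step 3: Under H0 (random ordering), E[R] = 2*n_A*n_B/(n_A+n_B) + 1 = 2*6*6/12 + 1 = 7.0000.
        Var[R] = 2*n_A*n_B*(2*n_A*n_B - n_A - n_B) / ((n_A+n_B)^2 * (n_A+n_B-1)) = 4320/1584 = 2.7273.
        SD[R] = 1.6514.
Step 4: Continuity-corrected z = (R + 0.5 - E[R]) / SD[R] = (6 + 0.5 - 7.0000) / 1.6514 = -0.3028.
Step 5: Two-sided p-value via normal approximation = 2*(1 - Phi(|z|)) = 0.762069.
Step 6: alpha = 0.1. fail to reject H0.

R = 6, z = -0.3028, p = 0.762069, fail to reject H0.


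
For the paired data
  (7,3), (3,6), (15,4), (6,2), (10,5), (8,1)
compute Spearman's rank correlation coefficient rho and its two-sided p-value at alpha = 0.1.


Step 1: Rank x and y separately (midranks; no ties here).
rank(x): 7->3, 3->1, 15->6, 6->2, 10->5, 8->4
rank(y): 3->3, 6->6, 4->4, 2->2, 5->5, 1->1
Step 2: d_i = R_x(i) - R_y(i); compute d_i^2.
  (3-3)^2=0, (1-6)^2=25, (6-4)^2=4, (2-2)^2=0, (5-5)^2=0, (4-1)^2=9
sum(d^2) = 38.
Step 3: rho = 1 - 6*38 / (6*(6^2 - 1)) = 1 - 228/210 = -0.085714.
Step 4: Under H0, t = rho * sqrt((n-2)/(1-rho^2)) = -0.1721 ~ t(4).
Step 5: Two-sided p-value from the t-distribution with 4 df = 0.871743.
Step 6: alpha = 0.1. fail to reject H0.

rho = -0.0857, p = 0.871743, fail to reject H0 at alpha = 0.1.


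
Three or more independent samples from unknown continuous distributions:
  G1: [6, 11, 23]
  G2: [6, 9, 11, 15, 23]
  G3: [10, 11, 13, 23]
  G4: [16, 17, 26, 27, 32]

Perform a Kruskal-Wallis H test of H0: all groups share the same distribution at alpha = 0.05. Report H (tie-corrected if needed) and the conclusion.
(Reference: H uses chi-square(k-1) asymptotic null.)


Step 1: Combine all N = 17 observations and assign midranks.
sorted (value, group, rank): (6,G1,1.5), (6,G2,1.5), (9,G2,3), (10,G3,4), (11,G1,6), (11,G2,6), (11,G3,6), (13,G3,8), (15,G2,9), (16,G4,10), (17,G4,11), (23,G1,13), (23,G2,13), (23,G3,13), (26,G4,15), (27,G4,16), (32,G4,17)
Step 2: Sum ranks within each group.
R_1 = 20.5 (n_1 = 3)
R_2 = 32.5 (n_2 = 5)
R_3 = 31 (n_3 = 4)
R_4 = 69 (n_4 = 5)
Step 3: H = 12/(N(N+1)) * sum(R_i^2/n_i) - 3(N+1)
     = 12/(17*18) * (20.5^2/3 + 32.5^2/5 + 31^2/4 + 69^2/5) - 3*18
     = 0.039216 * 1543.78 - 54
     = 6.540523.
Step 4: Ties present; correction factor C = 1 - 54/(17^3 - 17) = 0.988971. Corrected H = 6.540523 / 0.988971 = 6.613466.
Step 5: Under H0, H ~ chi^2(3); p-value = 0.085294.
Step 6: alpha = 0.05. fail to reject H0.

H = 6.6135, df = 3, p = 0.085294, fail to reject H0.


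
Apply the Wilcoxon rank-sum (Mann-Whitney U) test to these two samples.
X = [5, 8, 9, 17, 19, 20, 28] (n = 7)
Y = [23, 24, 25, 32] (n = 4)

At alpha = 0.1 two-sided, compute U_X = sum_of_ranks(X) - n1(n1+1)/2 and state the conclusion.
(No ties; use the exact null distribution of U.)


Step 1: Combine and sort all 11 observations; assign midranks.
sorted (value, group): (5,X), (8,X), (9,X), (17,X), (19,X), (20,X), (23,Y), (24,Y), (25,Y), (28,X), (32,Y)
ranks: 5->1, 8->2, 9->3, 17->4, 19->5, 20->6, 23->7, 24->8, 25->9, 28->10, 32->11
Step 2: Rank sum for X: R1 = 1 + 2 + 3 + 4 + 5 + 6 + 10 = 31.
Step 3: U_X = R1 - n1(n1+1)/2 = 31 - 7*8/2 = 31 - 28 = 3.
       U_Y = n1*n2 - U_X = 28 - 3 = 25.
Step 4: No ties, so the exact null distribution of U (based on enumerating the C(11,7) = 330 equally likely rank assignments) gives the two-sided p-value.
Step 5: p-value = 0.042424; compare to alpha = 0.1. reject H0.

U_X = 3, p = 0.042424, reject H0 at alpha = 0.1.


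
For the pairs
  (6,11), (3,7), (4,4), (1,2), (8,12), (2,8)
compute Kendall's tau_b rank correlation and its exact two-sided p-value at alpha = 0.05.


Step 1: Enumerate the 15 unordered pairs (i,j) with i<j and classify each by sign(x_j-x_i) * sign(y_j-y_i).
  (1,2):dx=-3,dy=-4->C; (1,3):dx=-2,dy=-7->C; (1,4):dx=-5,dy=-9->C; (1,5):dx=+2,dy=+1->C
  (1,6):dx=-4,dy=-3->C; (2,3):dx=+1,dy=-3->D; (2,4):dx=-2,dy=-5->C; (2,5):dx=+5,dy=+5->C
  (2,6):dx=-1,dy=+1->D; (3,4):dx=-3,dy=-2->C; (3,5):dx=+4,dy=+8->C; (3,6):dx=-2,dy=+4->D
  (4,5):dx=+7,dy=+10->C; (4,6):dx=+1,dy=+6->C; (5,6):dx=-6,dy=-4->C
Step 2: C = 12, D = 3, total pairs = 15.
Step 3: tau = (C - D)/(n(n-1)/2) = (12 - 3)/15 = 0.600000.
Step 4: Exact two-sided p-value (enumerate n! = 720 permutations of y under H0): p = 0.136111.
Step 5: alpha = 0.05. fail to reject H0.

tau_b = 0.6000 (C=12, D=3), p = 0.136111, fail to reject H0.


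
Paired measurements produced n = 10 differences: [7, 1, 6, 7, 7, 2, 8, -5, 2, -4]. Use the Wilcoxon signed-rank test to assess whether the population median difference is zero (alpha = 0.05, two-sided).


Step 1: Drop any zero differences (none here) and take |d_i|.
|d| = [7, 1, 6, 7, 7, 2, 8, 5, 2, 4]
Step 2: Midrank |d_i| (ties get averaged ranks).
ranks: |7|->8, |1|->1, |6|->6, |7|->8, |7|->8, |2|->2.5, |8|->10, |5|->5, |2|->2.5, |4|->4
Step 3: Attach original signs; sum ranks with positive sign and with negative sign.
W+ = 8 + 1 + 6 + 8 + 8 + 2.5 + 10 + 2.5 = 46
W- = 5 + 4 = 9
(Check: W+ + W- = 55 should equal n(n+1)/2 = 55.)
Step 4: Test statistic W = min(W+, W-) = 9.
Step 5: Ties in |d|, so use the tie-corrected normal approximation.
        E[W] = n(n+1)/4 = 10*11/4 = 27.5.
        Tie groups: |d|=2 (t=2), |d|=7 (t=3); sum(t^3 - t) = 30.
        Var[W] = n(n+1)(2n+1)/24 - sum(t^3-t)/48 = 2310/24 - 30/48 = 95.625.
        z = (W - E[W]) / sqrt(Var[W]) = (9 - 27.5) / 9.7788 = -1.8918.
        Two-sided p = 2*Phi(z) = 0.058511.
Step 6: alpha = 0.05. fail to reject H0.

W+ = 46, W- = 9, W = min = 9, p = 0.058511, fail to reject H0.


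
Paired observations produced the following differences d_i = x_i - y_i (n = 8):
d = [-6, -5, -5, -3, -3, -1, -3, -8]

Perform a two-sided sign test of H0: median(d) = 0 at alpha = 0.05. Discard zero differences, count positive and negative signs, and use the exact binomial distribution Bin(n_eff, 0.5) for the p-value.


Step 1: Discard zero differences. Original n = 8; n_eff = number of nonzero differences = 8.
Nonzero differences (with sign): -6, -5, -5, -3, -3, -1, -3, -8
Step 2: Count signs: positive = 0, negative = 8.
Step 3: Under H0: P(positive) = 0.5, so the number of positives S ~ Bin(8, 0.5).
Step 4: Two-sided exact p-value = sum of Bin(8,0.5) probabilities at or below the observed probability = 0.007812.
Step 5: alpha = 0.05. reject H0.

n_eff = 8, pos = 0, neg = 8, p = 0.007812, reject H0.


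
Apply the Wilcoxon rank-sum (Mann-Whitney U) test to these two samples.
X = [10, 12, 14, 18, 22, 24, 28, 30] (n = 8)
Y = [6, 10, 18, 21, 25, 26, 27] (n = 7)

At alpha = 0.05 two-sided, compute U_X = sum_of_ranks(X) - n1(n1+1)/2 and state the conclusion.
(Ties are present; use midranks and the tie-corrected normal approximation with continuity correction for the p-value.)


Step 1: Combine and sort all 15 observations; assign midranks.
sorted (value, group): (6,Y), (10,X), (10,Y), (12,X), (14,X), (18,X), (18,Y), (21,Y), (22,X), (24,X), (25,Y), (26,Y), (27,Y), (28,X), (30,X)
ranks: 6->1, 10->2.5, 10->2.5, 12->4, 14->5, 18->6.5, 18->6.5, 21->8, 22->9, 24->10, 25->11, 26->12, 27->13, 28->14, 30->15
Step 2: Rank sum for X: R1 = 2.5 + 4 + 5 + 6.5 + 9 + 10 + 14 + 15 = 66.
Step 3: U_X = R1 - n1(n1+1)/2 = 66 - 8*9/2 = 66 - 36 = 30.
       U_Y = n1*n2 - U_X = 56 - 30 = 26.
Step 4: Ties are present, so use the tie-corrected normal approximation (with continuity correction) for the p-value.
Step 5: p-value = 0.861942; compare to alpha = 0.05. fail to reject H0.

U_X = 30, p = 0.861942, fail to reject H0 at alpha = 0.05.


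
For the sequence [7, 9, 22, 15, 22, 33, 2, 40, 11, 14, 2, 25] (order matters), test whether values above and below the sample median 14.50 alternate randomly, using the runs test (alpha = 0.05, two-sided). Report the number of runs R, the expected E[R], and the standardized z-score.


Step 1: Compute median = 14.50; label A = above, B = below.
Labels in order: BBAAAABABBBA  (n_A = 6, n_B = 6)
Step 2: Count runs R = 6.
Step 3: Under H0 (random ordering), E[R] = 2*n_A*n_B/(n_A+n_B) + 1 = 2*6*6/12 + 1 = 7.0000.
        Var[R] = 2*n_A*n_B*(2*n_A*n_B - n_A - n_B) / ((n_A+n_B)^2 * (n_A+n_B-1)) = 4320/1584 = 2.7273.
        SD[R] = 1.6514.
Step 4: Continuity-corrected z = (R + 0.5 - E[R]) / SD[R] = (6 + 0.5 - 7.0000) / 1.6514 = -0.3028.
Step 5: Two-sided p-value via normal approximation = 2*(1 - Phi(|z|)) = 0.762069.
Step 6: alpha = 0.05. fail to reject H0.

R = 6, z = -0.3028, p = 0.762069, fail to reject H0.


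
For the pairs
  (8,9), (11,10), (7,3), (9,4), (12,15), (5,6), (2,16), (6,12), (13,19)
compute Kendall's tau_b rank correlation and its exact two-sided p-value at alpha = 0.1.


Step 1: Enumerate the 36 unordered pairs (i,j) with i<j and classify each by sign(x_j-x_i) * sign(y_j-y_i).
  (1,2):dx=+3,dy=+1->C; (1,3):dx=-1,dy=-6->C; (1,4):dx=+1,dy=-5->D; (1,5):dx=+4,dy=+6->C
  (1,6):dx=-3,dy=-3->C; (1,7):dx=-6,dy=+7->D; (1,8):dx=-2,dy=+3->D; (1,9):dx=+5,dy=+10->C
  (2,3):dx=-4,dy=-7->C; (2,4):dx=-2,dy=-6->C; (2,5):dx=+1,dy=+5->C; (2,6):dx=-6,dy=-4->C
  (2,7):dx=-9,dy=+6->D; (2,8):dx=-5,dy=+2->D; (2,9):dx=+2,dy=+9->C; (3,4):dx=+2,dy=+1->C
  (3,5):dx=+5,dy=+12->C; (3,6):dx=-2,dy=+3->D; (3,7):dx=-5,dy=+13->D; (3,8):dx=-1,dy=+9->D
  (3,9):dx=+6,dy=+16->C; (4,5):dx=+3,dy=+11->C; (4,6):dx=-4,dy=+2->D; (4,7):dx=-7,dy=+12->D
  (4,8):dx=-3,dy=+8->D; (4,9):dx=+4,dy=+15->C; (5,6):dx=-7,dy=-9->C; (5,7):dx=-10,dy=+1->D
  (5,8):dx=-6,dy=-3->C; (5,9):dx=+1,dy=+4->C; (6,7):dx=-3,dy=+10->D; (6,8):dx=+1,dy=+6->C
  (6,9):dx=+8,dy=+13->C; (7,8):dx=+4,dy=-4->D; (7,9):dx=+11,dy=+3->C; (8,9):dx=+7,dy=+7->C
Step 2: C = 22, D = 14, total pairs = 36.
Step 3: tau = (C - D)/(n(n-1)/2) = (22 - 14)/36 = 0.222222.
Step 4: Exact two-sided p-value (enumerate n! = 362880 permutations of y under H0): p = 0.476709.
Step 5: alpha = 0.1. fail to reject H0.

tau_b = 0.2222 (C=22, D=14), p = 0.476709, fail to reject H0.


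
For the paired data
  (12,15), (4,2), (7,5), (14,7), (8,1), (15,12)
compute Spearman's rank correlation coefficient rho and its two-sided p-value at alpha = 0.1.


Step 1: Rank x and y separately (midranks; no ties here).
rank(x): 12->4, 4->1, 7->2, 14->5, 8->3, 15->6
rank(y): 15->6, 2->2, 5->3, 7->4, 1->1, 12->5
Step 2: d_i = R_x(i) - R_y(i); compute d_i^2.
  (4-6)^2=4, (1-2)^2=1, (2-3)^2=1, (5-4)^2=1, (3-1)^2=4, (6-5)^2=1
sum(d^2) = 12.
Step 3: rho = 1 - 6*12 / (6*(6^2 - 1)) = 1 - 72/210 = 0.657143.
Step 4: Under H0, t = rho * sqrt((n-2)/(1-rho^2)) = 1.7436 ~ t(4).
Step 5: Two-sided p-value from the t-distribution with 4 df = 0.156175.
Step 6: alpha = 0.1. fail to reject H0.

rho = 0.6571, p = 0.156175, fail to reject H0 at alpha = 0.1.


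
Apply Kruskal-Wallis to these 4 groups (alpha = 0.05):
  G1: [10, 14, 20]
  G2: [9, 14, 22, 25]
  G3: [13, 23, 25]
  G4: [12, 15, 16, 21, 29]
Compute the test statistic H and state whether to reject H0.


Step 1: Combine all N = 15 observations and assign midranks.
sorted (value, group, rank): (9,G2,1), (10,G1,2), (12,G4,3), (13,G3,4), (14,G1,5.5), (14,G2,5.5), (15,G4,7), (16,G4,8), (20,G1,9), (21,G4,10), (22,G2,11), (23,G3,12), (25,G2,13.5), (25,G3,13.5), (29,G4,15)
Step 2: Sum ranks within each group.
R_1 = 16.5 (n_1 = 3)
R_2 = 31 (n_2 = 4)
R_3 = 29.5 (n_3 = 3)
R_4 = 43 (n_4 = 5)
Step 3: H = 12/(N(N+1)) * sum(R_i^2/n_i) - 3(N+1)
     = 12/(15*16) * (16.5^2/3 + 31^2/4 + 29.5^2/3 + 43^2/5) - 3*16
     = 0.050000 * 990.883 - 48
     = 1.544167.
Step 4: Ties present; correction factor C = 1 - 12/(15^3 - 15) = 0.996429. Corrected H = 1.544167 / 0.996429 = 1.549701.
Step 5: Under H0, H ~ chi^2(3); p-value = 0.670848.
Step 6: alpha = 0.05. fail to reject H0.

H = 1.5497, df = 3, p = 0.670848, fail to reject H0.


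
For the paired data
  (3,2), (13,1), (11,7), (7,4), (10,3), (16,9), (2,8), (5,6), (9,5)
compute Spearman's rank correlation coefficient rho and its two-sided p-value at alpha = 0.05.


Step 1: Rank x and y separately (midranks; no ties here).
rank(x): 3->2, 13->8, 11->7, 7->4, 10->6, 16->9, 2->1, 5->3, 9->5
rank(y): 2->2, 1->1, 7->7, 4->4, 3->3, 9->9, 8->8, 6->6, 5->5
Step 2: d_i = R_x(i) - R_y(i); compute d_i^2.
  (2-2)^2=0, (8-1)^2=49, (7-7)^2=0, (4-4)^2=0, (6-3)^2=9, (9-9)^2=0, (1-8)^2=49, (3-6)^2=9, (5-5)^2=0
sum(d^2) = 116.
Step 3: rho = 1 - 6*116 / (9*(9^2 - 1)) = 1 - 696/720 = 0.033333.
Step 4: Under H0, t = rho * sqrt((n-2)/(1-rho^2)) = 0.0882 ~ t(7).
Step 5: Two-sided p-value from the t-distribution with 7 df = 0.932157.
Step 6: alpha = 0.05. fail to reject H0.

rho = 0.0333, p = 0.932157, fail to reject H0 at alpha = 0.05.


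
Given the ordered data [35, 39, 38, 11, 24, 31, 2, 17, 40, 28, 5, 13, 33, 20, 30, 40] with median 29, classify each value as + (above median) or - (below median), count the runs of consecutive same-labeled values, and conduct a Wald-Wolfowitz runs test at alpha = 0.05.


Step 1: Compute median = 29; label A = above, B = below.
Labels in order: AAABBABBABBBABAA  (n_A = 8, n_B = 8)
Step 2: Count runs R = 9.
Step 3: Under H0 (random ordering), E[R] = 2*n_A*n_B/(n_A+n_B) + 1 = 2*8*8/16 + 1 = 9.0000.
        Var[R] = 2*n_A*n_B*(2*n_A*n_B - n_A - n_B) / ((n_A+n_B)^2 * (n_A+n_B-1)) = 14336/3840 = 3.7333.
        SD[R] = 1.9322.
Step 4: R = E[R], so z = 0 with no continuity correction.
Step 5: Two-sided p-value via normal approximation = 2*(1 - Phi(|z|)) = 1.000000.
Step 6: alpha = 0.05. fail to reject H0.

R = 9, z = 0.0000, p = 1.000000, fail to reject H0.


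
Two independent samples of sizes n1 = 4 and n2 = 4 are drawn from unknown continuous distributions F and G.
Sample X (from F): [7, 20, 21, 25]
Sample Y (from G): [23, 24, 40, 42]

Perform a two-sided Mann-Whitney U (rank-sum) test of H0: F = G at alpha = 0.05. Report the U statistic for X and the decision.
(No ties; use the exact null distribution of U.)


Step 1: Combine and sort all 8 observations; assign midranks.
sorted (value, group): (7,X), (20,X), (21,X), (23,Y), (24,Y), (25,X), (40,Y), (42,Y)
ranks: 7->1, 20->2, 21->3, 23->4, 24->5, 25->6, 40->7, 42->8
Step 2: Rank sum for X: R1 = 1 + 2 + 3 + 6 = 12.
Step 3: U_X = R1 - n1(n1+1)/2 = 12 - 4*5/2 = 12 - 10 = 2.
       U_Y = n1*n2 - U_X = 16 - 2 = 14.
Step 4: No ties, so the exact null distribution of U (based on enumerating the C(8,4) = 70 equally likely rank assignments) gives the two-sided p-value.
Step 5: p-value = 0.114286; compare to alpha = 0.05. fail to reject H0.

U_X = 2, p = 0.114286, fail to reject H0 at alpha = 0.05.


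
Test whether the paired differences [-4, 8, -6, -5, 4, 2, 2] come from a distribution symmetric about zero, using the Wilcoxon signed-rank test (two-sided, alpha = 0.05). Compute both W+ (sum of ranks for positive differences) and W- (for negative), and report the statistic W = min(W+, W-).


Step 1: Drop any zero differences (none here) and take |d_i|.
|d| = [4, 8, 6, 5, 4, 2, 2]
Step 2: Midrank |d_i| (ties get averaged ranks).
ranks: |4|->3.5, |8|->7, |6|->6, |5|->5, |4|->3.5, |2|->1.5, |2|->1.5
Step 3: Attach original signs; sum ranks with positive sign and with negative sign.
W+ = 7 + 3.5 + 1.5 + 1.5 = 13.5
W- = 3.5 + 6 + 5 = 14.5
(Check: W+ + W- = 28 should equal n(n+1)/2 = 28.)
Step 4: Test statistic W = min(W+, W-) = 13.5.
Step 5: Ties in |d|, so use the tie-corrected normal approximation.
        E[W] = n(n+1)/4 = 7*8/4 = 14.
        Tie groups: |d|=2 (t=2), |d|=4 (t=2); sum(t^3 - t) = 12.
        Var[W] = n(n+1)(2n+1)/24 - sum(t^3-t)/48 = 840/24 - 12/48 = 34.75.
        z = (W - E[W]) / sqrt(Var[W]) = (13.5 - 14) / 5.8949 = -0.0848.
        Two-sided p = 2*Phi(z) = 0.932405.
Step 6: alpha = 0.05. fail to reject H0.

W+ = 13.5, W- = 14.5, W = min = 13.5, p = 0.932405, fail to reject H0.


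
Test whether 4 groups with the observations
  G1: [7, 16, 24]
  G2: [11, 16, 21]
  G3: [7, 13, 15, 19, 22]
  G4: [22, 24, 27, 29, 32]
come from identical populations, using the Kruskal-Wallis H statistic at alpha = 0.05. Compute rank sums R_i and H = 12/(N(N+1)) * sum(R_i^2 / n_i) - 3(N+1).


Step 1: Combine all N = 16 observations and assign midranks.
sorted (value, group, rank): (7,G1,1.5), (7,G3,1.5), (11,G2,3), (13,G3,4), (15,G3,5), (16,G1,6.5), (16,G2,6.5), (19,G3,8), (21,G2,9), (22,G3,10.5), (22,G4,10.5), (24,G1,12.5), (24,G4,12.5), (27,G4,14), (29,G4,15), (32,G4,16)
Step 2: Sum ranks within each group.
R_1 = 20.5 (n_1 = 3)
R_2 = 18.5 (n_2 = 3)
R_3 = 29 (n_3 = 5)
R_4 = 68 (n_4 = 5)
Step 3: H = 12/(N(N+1)) * sum(R_i^2/n_i) - 3(N+1)
     = 12/(16*17) * (20.5^2/3 + 18.5^2/3 + 29^2/5 + 68^2/5) - 3*17
     = 0.044118 * 1347.17 - 51
     = 8.433824.
Step 4: Ties present; correction factor C = 1 - 24/(16^3 - 16) = 0.994118. Corrected H = 8.433824 / 0.994118 = 8.483728.
Step 5: Under H0, H ~ chi^2(3); p-value = 0.037004.
Step 6: alpha = 0.05. reject H0.

H = 8.4837, df = 3, p = 0.037004, reject H0.


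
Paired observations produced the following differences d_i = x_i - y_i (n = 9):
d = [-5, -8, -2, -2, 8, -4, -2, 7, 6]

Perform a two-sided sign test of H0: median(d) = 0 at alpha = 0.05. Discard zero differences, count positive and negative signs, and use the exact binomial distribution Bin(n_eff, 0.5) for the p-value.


Step 1: Discard zero differences. Original n = 9; n_eff = number of nonzero differences = 9.
Nonzero differences (with sign): -5, -8, -2, -2, +8, -4, -2, +7, +6
Step 2: Count signs: positive = 3, negative = 6.
Step 3: Under H0: P(positive) = 0.5, so the number of positives S ~ Bin(9, 0.5).
Step 4: Two-sided exact p-value = sum of Bin(9,0.5) probabilities at or below the observed probability = 0.507812.
Step 5: alpha = 0.05. fail to reject H0.

n_eff = 9, pos = 3, neg = 6, p = 0.507812, fail to reject H0.


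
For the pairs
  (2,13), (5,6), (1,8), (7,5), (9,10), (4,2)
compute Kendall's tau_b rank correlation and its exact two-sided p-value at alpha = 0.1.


Step 1: Enumerate the 15 unordered pairs (i,j) with i<j and classify each by sign(x_j-x_i) * sign(y_j-y_i).
  (1,2):dx=+3,dy=-7->D; (1,3):dx=-1,dy=-5->C; (1,4):dx=+5,dy=-8->D; (1,5):dx=+7,dy=-3->D
  (1,6):dx=+2,dy=-11->D; (2,3):dx=-4,dy=+2->D; (2,4):dx=+2,dy=-1->D; (2,5):dx=+4,dy=+4->C
  (2,6):dx=-1,dy=-4->C; (3,4):dx=+6,dy=-3->D; (3,5):dx=+8,dy=+2->C; (3,6):dx=+3,dy=-6->D
  (4,5):dx=+2,dy=+5->C; (4,6):dx=-3,dy=-3->C; (5,6):dx=-5,dy=-8->C
Step 2: C = 7, D = 8, total pairs = 15.
Step 3: tau = (C - D)/(n(n-1)/2) = (7 - 8)/15 = -0.066667.
Step 4: Exact two-sided p-value (enumerate n! = 720 permutations of y under H0): p = 1.000000.
Step 5: alpha = 0.1. fail to reject H0.

tau_b = -0.0667 (C=7, D=8), p = 1.000000, fail to reject H0.


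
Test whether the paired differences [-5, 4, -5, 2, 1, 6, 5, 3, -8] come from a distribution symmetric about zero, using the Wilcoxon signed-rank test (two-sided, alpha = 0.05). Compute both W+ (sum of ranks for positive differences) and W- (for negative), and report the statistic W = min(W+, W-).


Step 1: Drop any zero differences (none here) and take |d_i|.
|d| = [5, 4, 5, 2, 1, 6, 5, 3, 8]
Step 2: Midrank |d_i| (ties get averaged ranks).
ranks: |5|->6, |4|->4, |5|->6, |2|->2, |1|->1, |6|->8, |5|->6, |3|->3, |8|->9
Step 3: Attach original signs; sum ranks with positive sign and with negative sign.
W+ = 4 + 2 + 1 + 8 + 6 + 3 = 24
W- = 6 + 6 + 9 = 21
(Check: W+ + W- = 45 should equal n(n+1)/2 = 45.)
Step 4: Test statistic W = min(W+, W-) = 21.
Step 5: Ties in |d|, so use the tie-corrected normal approximation.
        E[W] = n(n+1)/4 = 9*10/4 = 22.5.
        Tie groups: |d|=5 (t=3); sum(t^3 - t) = 24.
        Var[W] = n(n+1)(2n+1)/24 - sum(t^3-t)/48 = 1710/24 - 24/48 = 70.75.
        z = (W - E[W]) / sqrt(Var[W]) = (21 - 22.5) / 8.4113 = -0.1783.
        Two-sided p = 2*Phi(z) = 0.858463.
Step 6: alpha = 0.05. fail to reject H0.

W+ = 24, W- = 21, W = min = 21, p = 0.858463, fail to reject H0.


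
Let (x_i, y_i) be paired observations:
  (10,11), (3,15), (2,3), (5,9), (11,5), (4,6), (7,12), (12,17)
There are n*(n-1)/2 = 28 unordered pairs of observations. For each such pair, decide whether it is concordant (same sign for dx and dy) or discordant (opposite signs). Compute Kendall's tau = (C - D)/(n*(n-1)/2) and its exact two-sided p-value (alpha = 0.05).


Step 1: Enumerate the 28 unordered pairs (i,j) with i<j and classify each by sign(x_j-x_i) * sign(y_j-y_i).
  (1,2):dx=-7,dy=+4->D; (1,3):dx=-8,dy=-8->C; (1,4):dx=-5,dy=-2->C; (1,5):dx=+1,dy=-6->D
  (1,6):dx=-6,dy=-5->C; (1,7):dx=-3,dy=+1->D; (1,8):dx=+2,dy=+6->C; (2,3):dx=-1,dy=-12->C
  (2,4):dx=+2,dy=-6->D; (2,5):dx=+8,dy=-10->D; (2,6):dx=+1,dy=-9->D; (2,7):dx=+4,dy=-3->D
  (2,8):dx=+9,dy=+2->C; (3,4):dx=+3,dy=+6->C; (3,5):dx=+9,dy=+2->C; (3,6):dx=+2,dy=+3->C
  (3,7):dx=+5,dy=+9->C; (3,8):dx=+10,dy=+14->C; (4,5):dx=+6,dy=-4->D; (4,6):dx=-1,dy=-3->C
  (4,7):dx=+2,dy=+3->C; (4,8):dx=+7,dy=+8->C; (5,6):dx=-7,dy=+1->D; (5,7):dx=-4,dy=+7->D
  (5,8):dx=+1,dy=+12->C; (6,7):dx=+3,dy=+6->C; (6,8):dx=+8,dy=+11->C; (7,8):dx=+5,dy=+5->C
Step 2: C = 18, D = 10, total pairs = 28.
Step 3: tau = (C - D)/(n(n-1)/2) = (18 - 10)/28 = 0.285714.
Step 4: Exact two-sided p-value (enumerate n! = 40320 permutations of y under H0): p = 0.398760.
Step 5: alpha = 0.05. fail to reject H0.

tau_b = 0.2857 (C=18, D=10), p = 0.398760, fail to reject H0.


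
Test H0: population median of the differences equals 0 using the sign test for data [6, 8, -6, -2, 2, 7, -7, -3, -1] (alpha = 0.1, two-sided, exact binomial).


Step 1: Discard zero differences. Original n = 9; n_eff = number of nonzero differences = 9.
Nonzero differences (with sign): +6, +8, -6, -2, +2, +7, -7, -3, -1
Step 2: Count signs: positive = 4, negative = 5.
Step 3: Under H0: P(positive) = 0.5, so the number of positives S ~ Bin(9, 0.5).
Step 4: Two-sided exact p-value = sum of Bin(9,0.5) probabilities at or below the observed probability = 1.000000.
Step 5: alpha = 0.1. fail to reject H0.

n_eff = 9, pos = 4, neg = 5, p = 1.000000, fail to reject H0.


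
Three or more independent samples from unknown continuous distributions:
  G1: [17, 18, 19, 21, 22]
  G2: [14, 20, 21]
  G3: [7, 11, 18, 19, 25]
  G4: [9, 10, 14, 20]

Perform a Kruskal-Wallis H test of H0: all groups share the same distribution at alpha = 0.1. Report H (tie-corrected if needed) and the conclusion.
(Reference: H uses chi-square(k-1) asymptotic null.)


Step 1: Combine all N = 17 observations and assign midranks.
sorted (value, group, rank): (7,G3,1), (9,G4,2), (10,G4,3), (11,G3,4), (14,G2,5.5), (14,G4,5.5), (17,G1,7), (18,G1,8.5), (18,G3,8.5), (19,G1,10.5), (19,G3,10.5), (20,G2,12.5), (20,G4,12.5), (21,G1,14.5), (21,G2,14.5), (22,G1,16), (25,G3,17)
Step 2: Sum ranks within each group.
R_1 = 56.5 (n_1 = 5)
R_2 = 32.5 (n_2 = 3)
R_3 = 41 (n_3 = 5)
R_4 = 23 (n_4 = 4)
Step 3: H = 12/(N(N+1)) * sum(R_i^2/n_i) - 3(N+1)
     = 12/(17*18) * (56.5^2/5 + 32.5^2/3 + 41^2/5 + 23^2/4) - 3*18
     = 0.039216 * 1458.98 - 54
     = 3.215033.
Step 4: Ties present; correction factor C = 1 - 30/(17^3 - 17) = 0.993873. Corrected H = 3.215033 / 0.993873 = 3.234854.
Step 5: Under H0, H ~ chi^2(3); p-value = 0.356813.
Step 6: alpha = 0.1. fail to reject H0.

H = 3.2349, df = 3, p = 0.356813, fail to reject H0.


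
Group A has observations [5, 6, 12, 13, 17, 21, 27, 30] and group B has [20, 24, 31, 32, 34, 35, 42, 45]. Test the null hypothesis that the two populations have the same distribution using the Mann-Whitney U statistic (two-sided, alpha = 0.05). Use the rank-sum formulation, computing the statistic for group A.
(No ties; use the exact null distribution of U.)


Step 1: Combine and sort all 16 observations; assign midranks.
sorted (value, group): (5,X), (6,X), (12,X), (13,X), (17,X), (20,Y), (21,X), (24,Y), (27,X), (30,X), (31,Y), (32,Y), (34,Y), (35,Y), (42,Y), (45,Y)
ranks: 5->1, 6->2, 12->3, 13->4, 17->5, 20->6, 21->7, 24->8, 27->9, 30->10, 31->11, 32->12, 34->13, 35->14, 42->15, 45->16
Step 2: Rank sum for X: R1 = 1 + 2 + 3 + 4 + 5 + 7 + 9 + 10 = 41.
Step 3: U_X = R1 - n1(n1+1)/2 = 41 - 8*9/2 = 41 - 36 = 5.
       U_Y = n1*n2 - U_X = 64 - 5 = 59.
Step 4: No ties, so the exact null distribution of U (based on enumerating the C(16,8) = 12870 equally likely rank assignments) gives the two-sided p-value.
Step 5: p-value = 0.002953; compare to alpha = 0.05. reject H0.

U_X = 5, p = 0.002953, reject H0 at alpha = 0.05.


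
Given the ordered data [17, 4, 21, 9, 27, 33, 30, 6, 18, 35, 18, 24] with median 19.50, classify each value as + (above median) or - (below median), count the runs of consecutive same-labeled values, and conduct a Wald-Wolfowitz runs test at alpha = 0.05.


Step 1: Compute median = 19.50; label A = above, B = below.
Labels in order: BBABAAABBABA  (n_A = 6, n_B = 6)
Step 2: Count runs R = 8.
Step 3: Under H0 (random ordering), E[R] = 2*n_A*n_B/(n_A+n_B) + 1 = 2*6*6/12 + 1 = 7.0000.
        Var[R] = 2*n_A*n_B*(2*n_A*n_B - n_A - n_B) / ((n_A+n_B)^2 * (n_A+n_B-1)) = 4320/1584 = 2.7273.
        SD[R] = 1.6514.
Step 4: Continuity-corrected z = (R - 0.5 - E[R]) / SD[R] = (8 - 0.5 - 7.0000) / 1.6514 = 0.3028.
Step 5: Two-sided p-value via normal approximation = 2*(1 - Phi(|z|)) = 0.762069.
Step 6: alpha = 0.05. fail to reject H0.

R = 8, z = 0.3028, p = 0.762069, fail to reject H0.


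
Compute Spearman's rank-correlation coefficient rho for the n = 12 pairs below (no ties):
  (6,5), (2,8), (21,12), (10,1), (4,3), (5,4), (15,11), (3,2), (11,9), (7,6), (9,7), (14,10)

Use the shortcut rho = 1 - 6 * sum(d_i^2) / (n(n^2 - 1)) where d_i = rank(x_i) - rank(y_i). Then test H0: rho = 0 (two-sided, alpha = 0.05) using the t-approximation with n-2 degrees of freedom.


Step 1: Rank x and y separately (midranks; no ties here).
rank(x): 6->5, 2->1, 21->12, 10->8, 4->3, 5->4, 15->11, 3->2, 11->9, 7->6, 9->7, 14->10
rank(y): 5->5, 8->8, 12->12, 1->1, 3->3, 4->4, 11->11, 2->2, 9->9, 6->6, 7->7, 10->10
Step 2: d_i = R_x(i) - R_y(i); compute d_i^2.
  (5-5)^2=0, (1-8)^2=49, (12-12)^2=0, (8-1)^2=49, (3-3)^2=0, (4-4)^2=0, (11-11)^2=0, (2-2)^2=0, (9-9)^2=0, (6-6)^2=0, (7-7)^2=0, (10-10)^2=0
sum(d^2) = 98.
Step 3: rho = 1 - 6*98 / (12*(12^2 - 1)) = 1 - 588/1716 = 0.657343.
Step 4: Under H0, t = rho * sqrt((n-2)/(1-rho^2)) = 2.7584 ~ t(10).
Step 5: Two-sided p-value from the t-distribution with 10 df = 0.020185.
Step 6: alpha = 0.05. reject H0.

rho = 0.6573, p = 0.020185, reject H0 at alpha = 0.05.


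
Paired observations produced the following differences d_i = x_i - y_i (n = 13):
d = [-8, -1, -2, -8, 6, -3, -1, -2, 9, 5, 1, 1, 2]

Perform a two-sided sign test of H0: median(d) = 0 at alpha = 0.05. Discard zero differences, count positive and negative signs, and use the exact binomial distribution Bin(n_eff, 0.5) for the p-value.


Step 1: Discard zero differences. Original n = 13; n_eff = number of nonzero differences = 13.
Nonzero differences (with sign): -8, -1, -2, -8, +6, -3, -1, -2, +9, +5, +1, +1, +2
Step 2: Count signs: positive = 6, negative = 7.
Step 3: Under H0: P(positive) = 0.5, so the number of positives S ~ Bin(13, 0.5).
Step 4: Two-sided exact p-value = sum of Bin(13,0.5) probabilities at or below the observed probability = 1.000000.
Step 5: alpha = 0.05. fail to reject H0.

n_eff = 13, pos = 6, neg = 7, p = 1.000000, fail to reject H0.


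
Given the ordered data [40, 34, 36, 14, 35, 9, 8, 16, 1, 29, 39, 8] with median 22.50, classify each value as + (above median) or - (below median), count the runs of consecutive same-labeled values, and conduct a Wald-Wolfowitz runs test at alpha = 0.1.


Step 1: Compute median = 22.50; label A = above, B = below.
Labels in order: AAABABBBBAAB  (n_A = 6, n_B = 6)
Step 2: Count runs R = 6.
Step 3: Under H0 (random ordering), E[R] = 2*n_A*n_B/(n_A+n_B) + 1 = 2*6*6/12 + 1 = 7.0000.
        Var[R] = 2*n_A*n_B*(2*n_A*n_B - n_A - n_B) / ((n_A+n_B)^2 * (n_A+n_B-1)) = 4320/1584 = 2.7273.
        SD[R] = 1.6514.
Step 4: Continuity-corrected z = (R + 0.5 - E[R]) / SD[R] = (6 + 0.5 - 7.0000) / 1.6514 = -0.3028.
Step 5: Two-sided p-value via normal approximation = 2*(1 - Phi(|z|)) = 0.762069.
Step 6: alpha = 0.1. fail to reject H0.

R = 6, z = -0.3028, p = 0.762069, fail to reject H0.


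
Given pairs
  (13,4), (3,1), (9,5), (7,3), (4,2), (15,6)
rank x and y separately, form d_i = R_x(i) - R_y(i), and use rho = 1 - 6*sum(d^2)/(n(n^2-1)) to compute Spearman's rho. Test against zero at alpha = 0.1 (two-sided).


Step 1: Rank x and y separately (midranks; no ties here).
rank(x): 13->5, 3->1, 9->4, 7->3, 4->2, 15->6
rank(y): 4->4, 1->1, 5->5, 3->3, 2->2, 6->6
Step 2: d_i = R_x(i) - R_y(i); compute d_i^2.
  (5-4)^2=1, (1-1)^2=0, (4-5)^2=1, (3-3)^2=0, (2-2)^2=0, (6-6)^2=0
sum(d^2) = 2.
Step 3: rho = 1 - 6*2 / (6*(6^2 - 1)) = 1 - 12/210 = 0.942857.
Step 4: Under H0, t = rho * sqrt((n-2)/(1-rho^2)) = 5.6595 ~ t(4).
Step 5: Two-sided p-value from the t-distribution with 4 df = 0.004805.
Step 6: alpha = 0.1. reject H0.

rho = 0.9429, p = 0.004805, reject H0 at alpha = 0.1.


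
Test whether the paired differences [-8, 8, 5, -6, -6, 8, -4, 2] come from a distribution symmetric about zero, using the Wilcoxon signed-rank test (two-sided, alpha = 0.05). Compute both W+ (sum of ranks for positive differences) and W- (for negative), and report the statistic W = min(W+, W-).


Step 1: Drop any zero differences (none here) and take |d_i|.
|d| = [8, 8, 5, 6, 6, 8, 4, 2]
Step 2: Midrank |d_i| (ties get averaged ranks).
ranks: |8|->7, |8|->7, |5|->3, |6|->4.5, |6|->4.5, |8|->7, |4|->2, |2|->1
Step 3: Attach original signs; sum ranks with positive sign and with negative sign.
W+ = 7 + 3 + 7 + 1 = 18
W- = 7 + 4.5 + 4.5 + 2 = 18
(Check: W+ + W- = 36 should equal n(n+1)/2 = 36.)
Step 4: Test statistic W = min(W+, W-) = 18.
Step 5: Ties in |d|, so use the tie-corrected normal approximation.
        E[W] = n(n+1)/4 = 8*9/4 = 18.
        Tie groups: |d|=6 (t=2), |d|=8 (t=3); sum(t^3 - t) = 30.
        Var[W] = n(n+1)(2n+1)/24 - sum(t^3-t)/48 = 1224/24 - 30/48 = 50.375.
        z = (W - E[W]) / sqrt(Var[W]) = (18 - 18) / 7.0975 = 0.0000.
        Two-sided p = 2*Phi(z) = 1.000000.
Step 6: alpha = 0.05. fail to reject H0.

W+ = 18, W- = 18, W = min = 18, p = 1.000000, fail to reject H0.


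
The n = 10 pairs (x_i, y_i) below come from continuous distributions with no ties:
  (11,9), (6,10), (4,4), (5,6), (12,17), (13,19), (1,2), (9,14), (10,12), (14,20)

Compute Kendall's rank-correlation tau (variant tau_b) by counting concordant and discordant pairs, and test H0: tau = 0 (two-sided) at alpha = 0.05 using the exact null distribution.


Step 1: Enumerate the 45 unordered pairs (i,j) with i<j and classify each by sign(x_j-x_i) * sign(y_j-y_i).
  (1,2):dx=-5,dy=+1->D; (1,3):dx=-7,dy=-5->C; (1,4):dx=-6,dy=-3->C; (1,5):dx=+1,dy=+8->C
  (1,6):dx=+2,dy=+10->C; (1,7):dx=-10,dy=-7->C; (1,8):dx=-2,dy=+5->D; (1,9):dx=-1,dy=+3->D
  (1,10):dx=+3,dy=+11->C; (2,3):dx=-2,dy=-6->C; (2,4):dx=-1,dy=-4->C; (2,5):dx=+6,dy=+7->C
  (2,6):dx=+7,dy=+9->C; (2,7):dx=-5,dy=-8->C; (2,8):dx=+3,dy=+4->C; (2,9):dx=+4,dy=+2->C
  (2,10):dx=+8,dy=+10->C; (3,4):dx=+1,dy=+2->C; (3,5):dx=+8,dy=+13->C; (3,6):dx=+9,dy=+15->C
  (3,7):dx=-3,dy=-2->C; (3,8):dx=+5,dy=+10->C; (3,9):dx=+6,dy=+8->C; (3,10):dx=+10,dy=+16->C
  (4,5):dx=+7,dy=+11->C; (4,6):dx=+8,dy=+13->C; (4,7):dx=-4,dy=-4->C; (4,8):dx=+4,dy=+8->C
  (4,9):dx=+5,dy=+6->C; (4,10):dx=+9,dy=+14->C; (5,6):dx=+1,dy=+2->C; (5,7):dx=-11,dy=-15->C
  (5,8):dx=-3,dy=-3->C; (5,9):dx=-2,dy=-5->C; (5,10):dx=+2,dy=+3->C; (6,7):dx=-12,dy=-17->C
  (6,8):dx=-4,dy=-5->C; (6,9):dx=-3,dy=-7->C; (6,10):dx=+1,dy=+1->C; (7,8):dx=+8,dy=+12->C
  (7,9):dx=+9,dy=+10->C; (7,10):dx=+13,dy=+18->C; (8,9):dx=+1,dy=-2->D; (8,10):dx=+5,dy=+6->C
  (9,10):dx=+4,dy=+8->C
Step 2: C = 41, D = 4, total pairs = 45.
Step 3: tau = (C - D)/(n(n-1)/2) = (41 - 4)/45 = 0.822222.
Step 4: Exact two-sided p-value (enumerate n! = 3628800 permutations of y under H0): p = 0.000358.
Step 5: alpha = 0.05. reject H0.

tau_b = 0.8222 (C=41, D=4), p = 0.000358, reject H0.


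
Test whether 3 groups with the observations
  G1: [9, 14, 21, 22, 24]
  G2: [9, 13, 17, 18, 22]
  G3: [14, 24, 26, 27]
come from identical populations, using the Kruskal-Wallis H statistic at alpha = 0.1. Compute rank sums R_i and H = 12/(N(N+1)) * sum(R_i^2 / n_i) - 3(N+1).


Step 1: Combine all N = 14 observations and assign midranks.
sorted (value, group, rank): (9,G1,1.5), (9,G2,1.5), (13,G2,3), (14,G1,4.5), (14,G3,4.5), (17,G2,6), (18,G2,7), (21,G1,8), (22,G1,9.5), (22,G2,9.5), (24,G1,11.5), (24,G3,11.5), (26,G3,13), (27,G3,14)
Step 2: Sum ranks within each group.
R_1 = 35 (n_1 = 5)
R_2 = 27 (n_2 = 5)
R_3 = 43 (n_3 = 4)
Step 3: H = 12/(N(N+1)) * sum(R_i^2/n_i) - 3(N+1)
     = 12/(14*15) * (35^2/5 + 27^2/5 + 43^2/4) - 3*15
     = 0.057143 * 853.05 - 45
     = 3.745714.
Step 4: Ties present; correction factor C = 1 - 24/(14^3 - 14) = 0.991209. Corrected H = 3.745714 / 0.991209 = 3.778936.
Step 5: Under H0, H ~ chi^2(2); p-value = 0.151152.
Step 6: alpha = 0.1. fail to reject H0.

H = 3.7789, df = 2, p = 0.151152, fail to reject H0.


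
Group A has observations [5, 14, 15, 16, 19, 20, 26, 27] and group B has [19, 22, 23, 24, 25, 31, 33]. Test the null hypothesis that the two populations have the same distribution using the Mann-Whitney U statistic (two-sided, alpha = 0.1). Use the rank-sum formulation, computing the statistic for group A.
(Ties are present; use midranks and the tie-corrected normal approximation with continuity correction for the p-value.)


Step 1: Combine and sort all 15 observations; assign midranks.
sorted (value, group): (5,X), (14,X), (15,X), (16,X), (19,X), (19,Y), (20,X), (22,Y), (23,Y), (24,Y), (25,Y), (26,X), (27,X), (31,Y), (33,Y)
ranks: 5->1, 14->2, 15->3, 16->4, 19->5.5, 19->5.5, 20->7, 22->8, 23->9, 24->10, 25->11, 26->12, 27->13, 31->14, 33->15
Step 2: Rank sum for X: R1 = 1 + 2 + 3 + 4 + 5.5 + 7 + 12 + 13 = 47.5.
Step 3: U_X = R1 - n1(n1+1)/2 = 47.5 - 8*9/2 = 47.5 - 36 = 11.5.
       U_Y = n1*n2 - U_X = 56 - 11.5 = 44.5.
Step 4: Ties are present, so use the tie-corrected normal approximation (with continuity correction) for the p-value.
Step 5: p-value = 0.063840; compare to alpha = 0.1. reject H0.

U_X = 11.5, p = 0.063840, reject H0 at alpha = 0.1.


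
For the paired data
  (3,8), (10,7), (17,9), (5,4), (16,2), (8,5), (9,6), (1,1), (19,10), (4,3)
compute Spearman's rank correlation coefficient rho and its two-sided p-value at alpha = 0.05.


Step 1: Rank x and y separately (midranks; no ties here).
rank(x): 3->2, 10->7, 17->9, 5->4, 16->8, 8->5, 9->6, 1->1, 19->10, 4->3
rank(y): 8->8, 7->7, 9->9, 4->4, 2->2, 5->5, 6->6, 1->1, 10->10, 3->3
Step 2: d_i = R_x(i) - R_y(i); compute d_i^2.
  (2-8)^2=36, (7-7)^2=0, (9-9)^2=0, (4-4)^2=0, (8-2)^2=36, (5-5)^2=0, (6-6)^2=0, (1-1)^2=0, (10-10)^2=0, (3-3)^2=0
sum(d^2) = 72.
Step 3: rho = 1 - 6*72 / (10*(10^2 - 1)) = 1 - 432/990 = 0.563636.
Step 4: Under H0, t = rho * sqrt((n-2)/(1-rho^2)) = 1.9300 ~ t(8).
Step 5: Two-sided p-value from the t-distribution with 8 df = 0.089724.
Step 6: alpha = 0.05. fail to reject H0.

rho = 0.5636, p = 0.089724, fail to reject H0 at alpha = 0.05.


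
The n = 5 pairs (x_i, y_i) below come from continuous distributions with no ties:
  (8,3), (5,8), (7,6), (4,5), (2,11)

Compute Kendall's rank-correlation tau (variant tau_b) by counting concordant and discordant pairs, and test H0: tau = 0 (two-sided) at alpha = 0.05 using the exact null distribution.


Step 1: Enumerate the 10 unordered pairs (i,j) with i<j and classify each by sign(x_j-x_i) * sign(y_j-y_i).
  (1,2):dx=-3,dy=+5->D; (1,3):dx=-1,dy=+3->D; (1,4):dx=-4,dy=+2->D; (1,5):dx=-6,dy=+8->D
  (2,3):dx=+2,dy=-2->D; (2,4):dx=-1,dy=-3->C; (2,5):dx=-3,dy=+3->D; (3,4):dx=-3,dy=-1->C
  (3,5):dx=-5,dy=+5->D; (4,5):dx=-2,dy=+6->D
Step 2: C = 2, D = 8, total pairs = 10.
Step 3: tau = (C - D)/(n(n-1)/2) = (2 - 8)/10 = -0.600000.
Step 4: Exact two-sided p-value (enumerate n! = 120 permutations of y under H0): p = 0.233333.
Step 5: alpha = 0.05. fail to reject H0.

tau_b = -0.6000 (C=2, D=8), p = 0.233333, fail to reject H0.


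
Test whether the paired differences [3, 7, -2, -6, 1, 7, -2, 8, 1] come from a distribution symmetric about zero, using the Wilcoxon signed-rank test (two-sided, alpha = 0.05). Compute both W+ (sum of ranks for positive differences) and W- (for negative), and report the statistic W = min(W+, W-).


Step 1: Drop any zero differences (none here) and take |d_i|.
|d| = [3, 7, 2, 6, 1, 7, 2, 8, 1]
Step 2: Midrank |d_i| (ties get averaged ranks).
ranks: |3|->5, |7|->7.5, |2|->3.5, |6|->6, |1|->1.5, |7|->7.5, |2|->3.5, |8|->9, |1|->1.5
Step 3: Attach original signs; sum ranks with positive sign and with negative sign.
W+ = 5 + 7.5 + 1.5 + 7.5 + 9 + 1.5 = 32
W- = 3.5 + 6 + 3.5 = 13
(Check: W+ + W- = 45 should equal n(n+1)/2 = 45.)
Step 4: Test statistic W = min(W+, W-) = 13.
Step 5: Ties in |d|, so use the tie-corrected normal approximation.
        E[W] = n(n+1)/4 = 9*10/4 = 22.5.
        Tie groups: |d|=1 (t=2), |d|=2 (t=2), |d|=7 (t=2); sum(t^3 - t) = 18.
        Var[W] = n(n+1)(2n+1)/24 - sum(t^3-t)/48 = 1710/24 - 18/48 = 70.875.
        z = (W - E[W]) / sqrt(Var[W]) = (13 - 22.5) / 8.4187 = -1.1284.
        Two-sided p = 2*Phi(z) = 0.259136.
Step 6: alpha = 0.05. fail to reject H0.

W+ = 32, W- = 13, W = min = 13, p = 0.259136, fail to reject H0.
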